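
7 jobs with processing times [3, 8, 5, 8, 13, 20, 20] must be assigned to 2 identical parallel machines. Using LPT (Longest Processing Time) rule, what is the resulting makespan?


Sort jobs in decreasing order (LPT): [20, 20, 13, 8, 8, 5, 3]
Assign each job to the least loaded machine:
  Machine 1: jobs [20, 13, 5], load = 38
  Machine 2: jobs [20, 8, 8, 3], load = 39
Makespan = max load = 39

39


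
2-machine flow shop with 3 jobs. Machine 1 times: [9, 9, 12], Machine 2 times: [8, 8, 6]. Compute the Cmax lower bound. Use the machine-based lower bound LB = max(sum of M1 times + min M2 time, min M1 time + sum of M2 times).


LB1 = sum(M1 times) + min(M2 times) = 30 + 6 = 36
LB2 = min(M1 times) + sum(M2 times) = 9 + 22 = 31
Lower bound = max(LB1, LB2) = max(36, 31) = 36

36


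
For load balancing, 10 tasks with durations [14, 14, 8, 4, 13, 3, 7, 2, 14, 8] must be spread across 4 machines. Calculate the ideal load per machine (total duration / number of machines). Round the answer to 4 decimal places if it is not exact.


Total processing time = 14 + 14 + 8 + 4 + 13 + 3 + 7 + 2 + 14 + 8 = 87
Number of machines = 4
Ideal balanced load = 87 / 4 = 21.75

21.75


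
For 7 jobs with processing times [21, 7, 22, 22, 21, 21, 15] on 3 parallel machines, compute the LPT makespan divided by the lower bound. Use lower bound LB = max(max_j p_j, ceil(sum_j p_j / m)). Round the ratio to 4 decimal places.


LPT order: [22, 22, 21, 21, 21, 15, 7]
Machine loads after assignment: [43, 44, 42]
LPT makespan = 44
Lower bound = max(max_job, ceil(total/3)) = max(22, 43) = 43
Ratio = 44 / 43 = 1.0233

1.0233


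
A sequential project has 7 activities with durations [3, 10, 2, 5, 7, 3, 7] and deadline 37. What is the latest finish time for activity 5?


LF(activity 5) = deadline - sum of successor durations
Successors: activities 6 through 7 with durations [3, 7]
Sum of successor durations = 10
LF = 37 - 10 = 27

27


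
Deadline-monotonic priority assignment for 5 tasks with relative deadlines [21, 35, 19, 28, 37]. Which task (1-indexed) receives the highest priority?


Sort tasks by relative deadline (ascending):
  Task 3: deadline = 19
  Task 1: deadline = 21
  Task 4: deadline = 28
  Task 2: deadline = 35
  Task 5: deadline = 37
Priority order (highest first): [3, 1, 4, 2, 5]
Highest priority task = 3

3


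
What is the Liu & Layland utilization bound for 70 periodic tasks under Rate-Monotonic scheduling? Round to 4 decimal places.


Compute 2^(1/70) = 1.0099512906
Subtract 1: 1.0099512906 - 1 = 0.0099512906
Multiply by n: 70 * 0.0099512906 = 0.6965903420
Round to 4 dp: 0.6966

0.6966


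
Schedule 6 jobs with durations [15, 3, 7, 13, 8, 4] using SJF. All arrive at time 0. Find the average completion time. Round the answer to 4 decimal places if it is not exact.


SJF order (ascending): [3, 4, 7, 8, 13, 15]
Completion times:
  Job 1: burst=3, C=3
  Job 2: burst=4, C=7
  Job 3: burst=7, C=14
  Job 4: burst=8, C=22
  Job 5: burst=13, C=35
  Job 6: burst=15, C=50
Average completion = 131/6 = 21.8333

21.8333


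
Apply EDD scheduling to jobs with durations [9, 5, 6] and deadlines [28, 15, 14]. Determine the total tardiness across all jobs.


Sort by due date (EDD order): [(6, 14), (5, 15), (9, 28)]
Compute completion times and tardiness:
  Job 1: p=6, d=14, C=6, tardiness=max(0,6-14)=0
  Job 2: p=5, d=15, C=11, tardiness=max(0,11-15)=0
  Job 3: p=9, d=28, C=20, tardiness=max(0,20-28)=0
Total tardiness = 0

0


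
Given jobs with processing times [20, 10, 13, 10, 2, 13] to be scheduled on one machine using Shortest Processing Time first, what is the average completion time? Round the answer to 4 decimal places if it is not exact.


Sort jobs by processing time (SPT order): [2, 10, 10, 13, 13, 20]
Compute completion times sequentially:
  Job 1: processing = 2, completes at 2
  Job 2: processing = 10, completes at 12
  Job 3: processing = 10, completes at 22
  Job 4: processing = 13, completes at 35
  Job 5: processing = 13, completes at 48
  Job 6: processing = 20, completes at 68
Sum of completion times = 187
Average completion time = 187/6 = 31.1667

31.1667


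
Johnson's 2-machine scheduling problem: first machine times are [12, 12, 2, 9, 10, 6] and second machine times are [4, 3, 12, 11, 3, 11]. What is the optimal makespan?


Apply Johnson's rule:
  Group 1 (a <= b): [(3, 2, 12), (6, 6, 11), (4, 9, 11)]
  Group 2 (a > b): [(1, 12, 4), (2, 12, 3), (5, 10, 3)]
Optimal job order: [3, 6, 4, 1, 2, 5]
Schedule:
  Job 3: M1 done at 2, M2 done at 14
  Job 6: M1 done at 8, M2 done at 25
  Job 4: M1 done at 17, M2 done at 36
  Job 1: M1 done at 29, M2 done at 40
  Job 2: M1 done at 41, M2 done at 44
  Job 5: M1 done at 51, M2 done at 54
Makespan = 54

54


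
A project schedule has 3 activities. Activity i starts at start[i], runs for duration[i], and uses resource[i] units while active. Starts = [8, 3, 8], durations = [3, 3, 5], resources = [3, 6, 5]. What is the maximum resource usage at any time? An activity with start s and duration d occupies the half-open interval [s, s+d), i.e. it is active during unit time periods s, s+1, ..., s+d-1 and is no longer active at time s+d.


Each activity i is active on [start_i, start_i + duration_i).
Compute total resource usage per time slot:
  t=0: active resources = [], total = 0
  t=1: active resources = [], total = 0
  t=2: active resources = [], total = 0
  t=3: active resources = [6], total = 6
  t=4: active resources = [6], total = 6
  t=5: active resources = [6], total = 6
  t=6: active resources = [], total = 0
  t=7: active resources = [], total = 0
  t=8: active resources = [3, 5], total = 8
  t=9: active resources = [3, 5], total = 8
  t=10: active resources = [3, 5], total = 8
  t=11: active resources = [5], total = 5
  t=12: active resources = [5], total = 5
Peak resource demand = 8

8


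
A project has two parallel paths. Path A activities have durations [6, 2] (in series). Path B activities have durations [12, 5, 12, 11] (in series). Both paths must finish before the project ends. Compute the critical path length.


Path A total = 6 + 2 = 8
Path B total = 12 + 5 + 12 + 11 = 40
Critical path = longest path = max(8, 40) = 40

40


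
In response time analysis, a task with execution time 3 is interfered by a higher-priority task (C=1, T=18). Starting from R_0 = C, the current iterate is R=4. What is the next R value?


R_next = C + ceil(R_prev / T_hp) * C_hp
ceil(4 / 18) = ceil(0.2222) = 1
Interference = 1 * 1 = 1
R_next = 3 + 1 = 4
R_next = R_prev, so the iteration has converged (response time = 4).

4


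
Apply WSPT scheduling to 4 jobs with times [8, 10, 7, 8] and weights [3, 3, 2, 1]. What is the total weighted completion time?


Compute p/w ratios and sort ascending (WSPT): [(8, 3), (10, 3), (7, 2), (8, 1)]
Compute weighted completion times:
  Job (p=8,w=3): C=8, w*C=3*8=24
  Job (p=10,w=3): C=18, w*C=3*18=54
  Job (p=7,w=2): C=25, w*C=2*25=50
  Job (p=8,w=1): C=33, w*C=1*33=33
Total weighted completion time = 161

161


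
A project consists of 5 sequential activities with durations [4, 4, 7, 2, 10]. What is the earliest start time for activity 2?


Activity 2 starts after activities 1 through 1 complete.
Predecessor durations: [4]
ES = 4 = 4

4


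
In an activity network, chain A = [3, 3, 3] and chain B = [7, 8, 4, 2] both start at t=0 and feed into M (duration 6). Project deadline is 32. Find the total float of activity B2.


Forward pass: ES(B2) = sum of predecessors on chain B = 7
EF = ES + duration = 7 + 8 = 15
Backward pass: LF(M) = deadline = 32; LS(M) = 32 - 6 = 26
LF(B2) = LS(M) - sum(successors on chain B) = 26 - 6 = 20
LS = LF - duration = 20 - 8 = 12
Total float = LS - ES = 12 - 7 = 5

5


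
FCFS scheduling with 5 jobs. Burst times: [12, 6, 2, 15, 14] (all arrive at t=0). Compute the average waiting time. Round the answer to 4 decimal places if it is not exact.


FCFS order (as given): [12, 6, 2, 15, 14]
Waiting times:
  Job 1: wait = 0
  Job 2: wait = 12
  Job 3: wait = 18
  Job 4: wait = 20
  Job 5: wait = 35
Sum of waiting times = 85
Average waiting time = 85/5 = 17.0

17.0


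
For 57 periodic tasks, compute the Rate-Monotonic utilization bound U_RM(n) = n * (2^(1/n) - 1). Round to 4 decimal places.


Compute 2^(1/57) = 1.0122347161
Subtract 1: 1.0122347161 - 1 = 0.0122347161
Multiply by n: 57 * 0.0122347161 = 0.6973788177
Round to 4 dp: 0.6974

0.6974


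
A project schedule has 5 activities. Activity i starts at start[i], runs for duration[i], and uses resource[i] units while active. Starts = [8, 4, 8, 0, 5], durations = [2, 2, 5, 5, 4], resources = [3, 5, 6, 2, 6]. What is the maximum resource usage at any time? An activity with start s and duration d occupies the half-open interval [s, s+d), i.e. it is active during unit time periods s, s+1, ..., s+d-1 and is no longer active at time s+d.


Each activity i is active on [start_i, start_i + duration_i).
Compute total resource usage per time slot:
  t=0: active resources = [2], total = 2
  t=1: active resources = [2], total = 2
  t=2: active resources = [2], total = 2
  t=3: active resources = [2], total = 2
  t=4: active resources = [5, 2], total = 7
  t=5: active resources = [5, 6], total = 11
  t=6: active resources = [6], total = 6
  t=7: active resources = [6], total = 6
  t=8: active resources = [3, 6, 6], total = 15
  t=9: active resources = [3, 6], total = 9
  t=10: active resources = [6], total = 6
  t=11: active resources = [6], total = 6
  t=12: active resources = [6], total = 6
Peak resource demand = 15

15


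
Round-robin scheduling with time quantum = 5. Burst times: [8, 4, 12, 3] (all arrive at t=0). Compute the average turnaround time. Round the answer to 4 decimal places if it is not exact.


Time quantum = 5
Execution trace:
  J1 runs 5 units, time = 5
  J2 runs 4 units, time = 9
  J3 runs 5 units, time = 14
  J4 runs 3 units, time = 17
  J1 runs 3 units, time = 20
  J3 runs 5 units, time = 25
  J3 runs 2 units, time = 27
Finish times: [20, 9, 27, 17]
Average turnaround = 73/4 = 18.25

18.25


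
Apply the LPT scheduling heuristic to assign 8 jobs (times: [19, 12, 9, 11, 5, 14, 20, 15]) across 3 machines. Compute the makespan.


Sort jobs in decreasing order (LPT): [20, 19, 15, 14, 12, 11, 9, 5]
Assign each job to the least loaded machine:
  Machine 1: jobs [20, 11, 5], load = 36
  Machine 2: jobs [19, 12], load = 31
  Machine 3: jobs [15, 14, 9], load = 38
Makespan = max load = 38

38


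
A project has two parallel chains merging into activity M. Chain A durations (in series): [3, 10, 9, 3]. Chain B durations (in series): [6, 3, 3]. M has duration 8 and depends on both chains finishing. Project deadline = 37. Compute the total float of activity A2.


Forward pass: ES(A2) = sum of predecessors on chain A = 3
EF = ES + duration = 3 + 10 = 13
Backward pass: LF(M) = deadline = 37; LS(M) = 37 - 8 = 29
LF(A2) = LS(M) - sum(successors on chain A) = 29 - 12 = 17
LS = LF - duration = 17 - 10 = 7
Total float = LS - ES = 7 - 3 = 4

4


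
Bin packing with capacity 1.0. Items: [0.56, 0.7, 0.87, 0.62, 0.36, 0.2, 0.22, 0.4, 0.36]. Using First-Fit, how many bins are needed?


Place items sequentially using First-Fit:
  Item 0.56 -> new Bin 1
  Item 0.7 -> new Bin 2
  Item 0.87 -> new Bin 3
  Item 0.62 -> new Bin 4
  Item 0.36 -> Bin 1 (now 0.92)
  Item 0.2 -> Bin 2 (now 0.9)
  Item 0.22 -> Bin 4 (now 0.84)
  Item 0.4 -> new Bin 5
  Item 0.36 -> Bin 5 (now 0.76)
Total bins used = 5

5


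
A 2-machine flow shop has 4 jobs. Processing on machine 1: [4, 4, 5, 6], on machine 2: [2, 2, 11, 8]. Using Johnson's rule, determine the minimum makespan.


Apply Johnson's rule:
  Group 1 (a <= b): [(3, 5, 11), (4, 6, 8)]
  Group 2 (a > b): [(1, 4, 2), (2, 4, 2)]
Optimal job order: [3, 4, 1, 2]
Schedule:
  Job 3: M1 done at 5, M2 done at 16
  Job 4: M1 done at 11, M2 done at 24
  Job 1: M1 done at 15, M2 done at 26
  Job 2: M1 done at 19, M2 done at 28
Makespan = 28

28


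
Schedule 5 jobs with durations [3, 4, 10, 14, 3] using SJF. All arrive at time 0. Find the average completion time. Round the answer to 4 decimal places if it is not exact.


SJF order (ascending): [3, 3, 4, 10, 14]
Completion times:
  Job 1: burst=3, C=3
  Job 2: burst=3, C=6
  Job 3: burst=4, C=10
  Job 4: burst=10, C=20
  Job 5: burst=14, C=34
Average completion = 73/5 = 14.6

14.6


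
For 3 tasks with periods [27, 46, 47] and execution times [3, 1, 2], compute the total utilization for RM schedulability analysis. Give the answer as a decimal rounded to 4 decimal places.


Compute individual utilizations (exact fractions):
  Task 1: C/T = 3/27 = 1/9 (approx. 0.1111)
  Task 2: C/T = 1/46 (approx. 0.0217)
  Task 3: C/T = 2/47 (approx. 0.0426)
Total utilization U = 1/9 + 1/46 + 2/47 = 3413/19458
Rounded to 4 decimal places: U = 0.1754
RM (Liu & Layland) bound for 3 tasks = 0.779763; compare with U = 3413/19458 (approx. 0.175403)
U <= bound, so schedulable by RM sufficient condition.

0.1754


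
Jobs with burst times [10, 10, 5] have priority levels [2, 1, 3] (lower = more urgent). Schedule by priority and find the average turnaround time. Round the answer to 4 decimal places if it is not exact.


Sort by priority (ascending = highest first):
Order: [(1, 10), (2, 10), (3, 5)]
Completion times:
  Priority 1, burst=10, C=10
  Priority 2, burst=10, C=20
  Priority 3, burst=5, C=25
Average turnaround = 55/3 = 18.3333

18.3333


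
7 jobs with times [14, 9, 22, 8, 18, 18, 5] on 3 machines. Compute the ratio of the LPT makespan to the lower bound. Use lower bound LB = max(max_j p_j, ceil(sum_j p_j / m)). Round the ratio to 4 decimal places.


LPT order: [22, 18, 18, 14, 9, 8, 5]
Machine loads after assignment: [30, 32, 32]
LPT makespan = 32
Lower bound = max(max_job, ceil(total/3)) = max(22, 32) = 32
Ratio = 32 / 32 = 1.0

1.0


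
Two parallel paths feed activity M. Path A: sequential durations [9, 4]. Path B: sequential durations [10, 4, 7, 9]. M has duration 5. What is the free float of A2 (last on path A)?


ES(A2) = sum of predecessors on chain A = 9
EF(A2) = ES + duration = 9 + 4 = 13
Successor of A2 is M. ES(M) = max(sum(A), sum(B)) = max(13, 30) = 30
Free float = ES(successor) - EF(current) = 30 - 13 = 17

17


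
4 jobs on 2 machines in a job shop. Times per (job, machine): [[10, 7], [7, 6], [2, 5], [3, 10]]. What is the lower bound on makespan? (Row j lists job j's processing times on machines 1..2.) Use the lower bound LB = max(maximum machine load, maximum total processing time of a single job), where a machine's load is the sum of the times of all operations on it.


Machine loads:
  Machine 1: 10 + 7 + 2 + 3 = 22
  Machine 2: 7 + 6 + 5 + 10 = 28
Max machine load = 28
Job totals:
  Job 1: 17
  Job 2: 13
  Job 3: 7
  Job 4: 13
Max job total = 17
Lower bound = max(28, 17) = 28

28


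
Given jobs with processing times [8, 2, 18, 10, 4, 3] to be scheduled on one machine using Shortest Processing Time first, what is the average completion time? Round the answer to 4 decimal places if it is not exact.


Sort jobs by processing time (SPT order): [2, 3, 4, 8, 10, 18]
Compute completion times sequentially:
  Job 1: processing = 2, completes at 2
  Job 2: processing = 3, completes at 5
  Job 3: processing = 4, completes at 9
  Job 4: processing = 8, completes at 17
  Job 5: processing = 10, completes at 27
  Job 6: processing = 18, completes at 45
Sum of completion times = 105
Average completion time = 105/6 = 17.5

17.5


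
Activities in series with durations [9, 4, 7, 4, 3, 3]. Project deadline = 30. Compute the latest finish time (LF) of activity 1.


LF(activity 1) = deadline - sum of successor durations
Successors: activities 2 through 6 with durations [4, 7, 4, 3, 3]
Sum of successor durations = 21
LF = 30 - 21 = 9

9


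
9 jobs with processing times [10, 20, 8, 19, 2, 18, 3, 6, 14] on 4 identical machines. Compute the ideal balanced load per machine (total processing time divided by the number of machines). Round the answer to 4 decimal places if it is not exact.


Total processing time = 10 + 20 + 8 + 19 + 2 + 18 + 3 + 6 + 14 = 100
Number of machines = 4
Ideal balanced load = 100 / 4 = 25.0

25.0


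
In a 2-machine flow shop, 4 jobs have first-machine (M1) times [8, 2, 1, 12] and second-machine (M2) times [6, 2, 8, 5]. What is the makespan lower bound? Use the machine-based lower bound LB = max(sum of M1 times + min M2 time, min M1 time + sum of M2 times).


LB1 = sum(M1 times) + min(M2 times) = 23 + 2 = 25
LB2 = min(M1 times) + sum(M2 times) = 1 + 21 = 22
Lower bound = max(LB1, LB2) = max(25, 22) = 25

25


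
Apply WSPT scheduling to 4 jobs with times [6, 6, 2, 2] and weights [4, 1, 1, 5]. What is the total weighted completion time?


Compute p/w ratios and sort ascending (WSPT): [(2, 5), (6, 4), (2, 1), (6, 1)]
Compute weighted completion times:
  Job (p=2,w=5): C=2, w*C=5*2=10
  Job (p=6,w=4): C=8, w*C=4*8=32
  Job (p=2,w=1): C=10, w*C=1*10=10
  Job (p=6,w=1): C=16, w*C=1*16=16
Total weighted completion time = 68

68


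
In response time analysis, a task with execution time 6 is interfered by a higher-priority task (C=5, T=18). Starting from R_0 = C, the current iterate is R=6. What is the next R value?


R_next = C + ceil(R_prev / T_hp) * C_hp
ceil(6 / 18) = ceil(0.3333) = 1
Interference = 1 * 5 = 5
R_next = 6 + 5 = 11

11


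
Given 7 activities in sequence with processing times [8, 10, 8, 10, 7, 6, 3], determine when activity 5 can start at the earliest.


Activity 5 starts after activities 1 through 4 complete.
Predecessor durations: [8, 10, 8, 10]
ES = 8 + 10 + 8 + 10 = 36

36


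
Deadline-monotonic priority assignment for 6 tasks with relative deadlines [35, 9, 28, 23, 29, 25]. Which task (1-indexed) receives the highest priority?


Sort tasks by relative deadline (ascending):
  Task 2: deadline = 9
  Task 4: deadline = 23
  Task 6: deadline = 25
  Task 3: deadline = 28
  Task 5: deadline = 29
  Task 1: deadline = 35
Priority order (highest first): [2, 4, 6, 3, 5, 1]
Highest priority task = 2

2


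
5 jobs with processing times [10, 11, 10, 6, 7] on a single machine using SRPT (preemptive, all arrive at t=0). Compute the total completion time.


Since all jobs arrive at t=0, SRPT equals SPT ordering.
SPT order: [6, 7, 10, 10, 11]
Completion times:
  Job 1: p=6, C=6
  Job 2: p=7, C=13
  Job 3: p=10, C=23
  Job 4: p=10, C=33
  Job 5: p=11, C=44
Total completion time = 6 + 13 + 23 + 33 + 44 = 119

119


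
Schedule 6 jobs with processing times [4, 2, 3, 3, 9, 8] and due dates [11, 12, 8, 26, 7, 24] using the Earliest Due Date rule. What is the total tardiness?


Sort by due date (EDD order): [(9, 7), (3, 8), (4, 11), (2, 12), (8, 24), (3, 26)]
Compute completion times and tardiness:
  Job 1: p=9, d=7, C=9, tardiness=max(0,9-7)=2
  Job 2: p=3, d=8, C=12, tardiness=max(0,12-8)=4
  Job 3: p=4, d=11, C=16, tardiness=max(0,16-11)=5
  Job 4: p=2, d=12, C=18, tardiness=max(0,18-12)=6
  Job 5: p=8, d=24, C=26, tardiness=max(0,26-24)=2
  Job 6: p=3, d=26, C=29, tardiness=max(0,29-26)=3
Total tardiness = 22

22


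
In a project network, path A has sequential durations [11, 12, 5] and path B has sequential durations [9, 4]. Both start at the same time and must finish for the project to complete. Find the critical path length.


Path A total = 11 + 12 + 5 = 28
Path B total = 9 + 4 = 13
Critical path = longest path = max(28, 13) = 28

28


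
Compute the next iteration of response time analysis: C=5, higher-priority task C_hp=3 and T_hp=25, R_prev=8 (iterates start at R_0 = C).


R_next = C + ceil(R_prev / T_hp) * C_hp
ceil(8 / 25) = ceil(0.32) = 1
Interference = 1 * 3 = 3
R_next = 5 + 3 = 8
R_next = R_prev, so the iteration has converged (response time = 8).

8


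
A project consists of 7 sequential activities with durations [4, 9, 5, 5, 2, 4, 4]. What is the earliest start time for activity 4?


Activity 4 starts after activities 1 through 3 complete.
Predecessor durations: [4, 9, 5]
ES = 4 + 9 + 5 = 18

18


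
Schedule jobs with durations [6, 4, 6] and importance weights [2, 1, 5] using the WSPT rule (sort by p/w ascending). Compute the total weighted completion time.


Compute p/w ratios and sort ascending (WSPT): [(6, 5), (6, 2), (4, 1)]
Compute weighted completion times:
  Job (p=6,w=5): C=6, w*C=5*6=30
  Job (p=6,w=2): C=12, w*C=2*12=24
  Job (p=4,w=1): C=16, w*C=1*16=16
Total weighted completion time = 70

70


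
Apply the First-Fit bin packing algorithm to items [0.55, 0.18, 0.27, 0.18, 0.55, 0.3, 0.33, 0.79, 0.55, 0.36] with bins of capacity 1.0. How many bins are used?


Place items sequentially using First-Fit:
  Item 0.55 -> new Bin 1
  Item 0.18 -> Bin 1 (now 0.73)
  Item 0.27 -> Bin 1 (now 1.0)
  Item 0.18 -> new Bin 2
  Item 0.55 -> Bin 2 (now 0.73)
  Item 0.3 -> new Bin 3
  Item 0.33 -> Bin 3 (now 0.63)
  Item 0.79 -> new Bin 4
  Item 0.55 -> new Bin 5
  Item 0.36 -> Bin 3 (now 0.99)
Total bins used = 5

5


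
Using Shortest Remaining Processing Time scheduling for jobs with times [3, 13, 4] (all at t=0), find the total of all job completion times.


Since all jobs arrive at t=0, SRPT equals SPT ordering.
SPT order: [3, 4, 13]
Completion times:
  Job 1: p=3, C=3
  Job 2: p=4, C=7
  Job 3: p=13, C=20
Total completion time = 3 + 7 + 20 = 30

30


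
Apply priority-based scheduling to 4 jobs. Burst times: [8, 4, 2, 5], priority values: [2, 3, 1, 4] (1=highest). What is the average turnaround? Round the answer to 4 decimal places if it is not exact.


Sort by priority (ascending = highest first):
Order: [(1, 2), (2, 8), (3, 4), (4, 5)]
Completion times:
  Priority 1, burst=2, C=2
  Priority 2, burst=8, C=10
  Priority 3, burst=4, C=14
  Priority 4, burst=5, C=19
Average turnaround = 45/4 = 11.25

11.25


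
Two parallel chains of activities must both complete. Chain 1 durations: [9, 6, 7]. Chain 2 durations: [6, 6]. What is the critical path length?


Path A total = 9 + 6 + 7 = 22
Path B total = 6 + 6 = 12
Critical path = longest path = max(22, 12) = 22

22


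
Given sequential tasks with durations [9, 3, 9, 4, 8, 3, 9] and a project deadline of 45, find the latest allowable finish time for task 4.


LF(activity 4) = deadline - sum of successor durations
Successors: activities 5 through 7 with durations [8, 3, 9]
Sum of successor durations = 20
LF = 45 - 20 = 25

25


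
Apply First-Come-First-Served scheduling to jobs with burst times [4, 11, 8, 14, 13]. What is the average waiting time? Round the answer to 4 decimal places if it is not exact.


FCFS order (as given): [4, 11, 8, 14, 13]
Waiting times:
  Job 1: wait = 0
  Job 2: wait = 4
  Job 3: wait = 15
  Job 4: wait = 23
  Job 5: wait = 37
Sum of waiting times = 79
Average waiting time = 79/5 = 15.8

15.8


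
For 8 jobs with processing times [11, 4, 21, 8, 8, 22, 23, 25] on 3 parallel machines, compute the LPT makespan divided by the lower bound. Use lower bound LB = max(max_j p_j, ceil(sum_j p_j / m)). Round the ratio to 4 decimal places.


LPT order: [25, 23, 22, 21, 11, 8, 8, 4]
Machine loads after assignment: [41, 38, 43]
LPT makespan = 43
Lower bound = max(max_job, ceil(total/3)) = max(25, 41) = 41
Ratio = 43 / 41 = 1.0488

1.0488


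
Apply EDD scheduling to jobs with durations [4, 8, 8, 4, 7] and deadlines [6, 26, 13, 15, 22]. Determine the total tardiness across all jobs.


Sort by due date (EDD order): [(4, 6), (8, 13), (4, 15), (7, 22), (8, 26)]
Compute completion times and tardiness:
  Job 1: p=4, d=6, C=4, tardiness=max(0,4-6)=0
  Job 2: p=8, d=13, C=12, tardiness=max(0,12-13)=0
  Job 3: p=4, d=15, C=16, tardiness=max(0,16-15)=1
  Job 4: p=7, d=22, C=23, tardiness=max(0,23-22)=1
  Job 5: p=8, d=26, C=31, tardiness=max(0,31-26)=5
Total tardiness = 7

7


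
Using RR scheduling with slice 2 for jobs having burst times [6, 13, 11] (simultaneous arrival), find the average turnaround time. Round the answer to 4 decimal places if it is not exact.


Time quantum = 2
Execution trace:
  J1 runs 2 units, time = 2
  J2 runs 2 units, time = 4
  J3 runs 2 units, time = 6
  J1 runs 2 units, time = 8
  J2 runs 2 units, time = 10
  J3 runs 2 units, time = 12
  J1 runs 2 units, time = 14
  J2 runs 2 units, time = 16
  J3 runs 2 units, time = 18
  J2 runs 2 units, time = 20
  J3 runs 2 units, time = 22
  J2 runs 2 units, time = 24
  J3 runs 2 units, time = 26
  J2 runs 2 units, time = 28
  J3 runs 1 units, time = 29
  J2 runs 1 units, time = 30
Finish times: [14, 30, 29]
Average turnaround = 73/3 = 24.3333

24.3333


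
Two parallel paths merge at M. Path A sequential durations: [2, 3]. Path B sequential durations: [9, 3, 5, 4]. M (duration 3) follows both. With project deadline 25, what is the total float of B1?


Forward pass: ES(B1) = sum of predecessors on chain B = 0
EF = ES + duration = 0 + 9 = 9
Backward pass: LF(M) = deadline = 25; LS(M) = 25 - 3 = 22
LF(B1) = LS(M) - sum(successors on chain B) = 22 - 12 = 10
LS = LF - duration = 10 - 9 = 1
Total float = LS - ES = 1 - 0 = 1

1


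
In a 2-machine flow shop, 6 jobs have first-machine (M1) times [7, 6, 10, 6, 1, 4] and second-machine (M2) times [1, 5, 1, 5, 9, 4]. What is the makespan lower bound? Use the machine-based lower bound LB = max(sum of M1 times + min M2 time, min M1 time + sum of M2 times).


LB1 = sum(M1 times) + min(M2 times) = 34 + 1 = 35
LB2 = min(M1 times) + sum(M2 times) = 1 + 25 = 26
Lower bound = max(LB1, LB2) = max(35, 26) = 35

35


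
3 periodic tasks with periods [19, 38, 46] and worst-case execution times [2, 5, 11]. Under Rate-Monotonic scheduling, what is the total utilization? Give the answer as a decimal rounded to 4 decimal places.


Compute individual utilizations (exact fractions):
  Task 1: C/T = 2/19 (approx. 0.1053)
  Task 2: C/T = 5/38 (approx. 0.1316)
  Task 3: C/T = 11/46 (approx. 0.2391)
Total utilization U = 2/19 + 5/38 + 11/46 = 208/437
Rounded to 4 decimal places: U = 0.4760
RM (Liu & Layland) bound for 3 tasks = 0.779763; compare with U = 208/437 (approx. 0.475973)
U <= bound, so schedulable by RM sufficient condition.

0.4760


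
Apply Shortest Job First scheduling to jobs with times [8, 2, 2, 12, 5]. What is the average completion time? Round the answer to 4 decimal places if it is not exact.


SJF order (ascending): [2, 2, 5, 8, 12]
Completion times:
  Job 1: burst=2, C=2
  Job 2: burst=2, C=4
  Job 3: burst=5, C=9
  Job 4: burst=8, C=17
  Job 5: burst=12, C=29
Average completion = 61/5 = 12.2

12.2


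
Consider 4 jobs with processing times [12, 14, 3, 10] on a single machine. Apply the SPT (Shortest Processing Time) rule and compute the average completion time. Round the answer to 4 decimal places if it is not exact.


Sort jobs by processing time (SPT order): [3, 10, 12, 14]
Compute completion times sequentially:
  Job 1: processing = 3, completes at 3
  Job 2: processing = 10, completes at 13
  Job 3: processing = 12, completes at 25
  Job 4: processing = 14, completes at 39
Sum of completion times = 80
Average completion time = 80/4 = 20.0

20.0


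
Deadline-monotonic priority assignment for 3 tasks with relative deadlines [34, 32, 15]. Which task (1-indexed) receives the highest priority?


Sort tasks by relative deadline (ascending):
  Task 3: deadline = 15
  Task 2: deadline = 32
  Task 1: deadline = 34
Priority order (highest first): [3, 2, 1]
Highest priority task = 3

3


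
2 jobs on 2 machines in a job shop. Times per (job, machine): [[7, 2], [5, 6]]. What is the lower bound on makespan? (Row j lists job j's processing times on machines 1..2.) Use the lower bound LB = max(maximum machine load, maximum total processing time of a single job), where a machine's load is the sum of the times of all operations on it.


Machine loads:
  Machine 1: 7 + 5 = 12
  Machine 2: 2 + 6 = 8
Max machine load = 12
Job totals:
  Job 1: 9
  Job 2: 11
Max job total = 11
Lower bound = max(12, 11) = 12

12


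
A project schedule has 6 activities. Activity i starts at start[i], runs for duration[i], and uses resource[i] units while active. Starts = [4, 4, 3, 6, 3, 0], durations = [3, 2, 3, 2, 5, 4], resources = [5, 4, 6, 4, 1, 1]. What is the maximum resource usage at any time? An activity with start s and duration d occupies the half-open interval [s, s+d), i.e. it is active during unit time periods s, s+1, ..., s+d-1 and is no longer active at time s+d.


Each activity i is active on [start_i, start_i + duration_i).
Compute total resource usage per time slot:
  t=0: active resources = [1], total = 1
  t=1: active resources = [1], total = 1
  t=2: active resources = [1], total = 1
  t=3: active resources = [6, 1, 1], total = 8
  t=4: active resources = [5, 4, 6, 1], total = 16
  t=5: active resources = [5, 4, 6, 1], total = 16
  t=6: active resources = [5, 4, 1], total = 10
  t=7: active resources = [4, 1], total = 5
Peak resource demand = 16

16


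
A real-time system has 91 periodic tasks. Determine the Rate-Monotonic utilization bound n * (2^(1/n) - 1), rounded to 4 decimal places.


Compute 2^(1/91) = 1.0076460851
Subtract 1: 1.0076460851 - 1 = 0.0076460851
Multiply by n: 91 * 0.0076460851 = 0.6957937441
Round to 4 dp: 0.6958

0.6958


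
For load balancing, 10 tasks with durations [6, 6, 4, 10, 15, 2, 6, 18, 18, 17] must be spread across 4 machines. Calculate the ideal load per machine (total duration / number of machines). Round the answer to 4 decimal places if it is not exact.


Total processing time = 6 + 6 + 4 + 10 + 15 + 2 + 6 + 18 + 18 + 17 = 102
Number of machines = 4
Ideal balanced load = 102 / 4 = 25.5

25.5


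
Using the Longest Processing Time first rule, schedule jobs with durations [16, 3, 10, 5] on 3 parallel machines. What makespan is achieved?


Sort jobs in decreasing order (LPT): [16, 10, 5, 3]
Assign each job to the least loaded machine:
  Machine 1: jobs [16], load = 16
  Machine 2: jobs [10], load = 10
  Machine 3: jobs [5, 3], load = 8
Makespan = max load = 16

16


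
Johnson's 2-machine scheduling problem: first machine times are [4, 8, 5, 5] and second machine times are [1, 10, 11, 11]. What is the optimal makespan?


Apply Johnson's rule:
  Group 1 (a <= b): [(3, 5, 11), (4, 5, 11), (2, 8, 10)]
  Group 2 (a > b): [(1, 4, 1)]
Optimal job order: [3, 4, 2, 1]
Schedule:
  Job 3: M1 done at 5, M2 done at 16
  Job 4: M1 done at 10, M2 done at 27
  Job 2: M1 done at 18, M2 done at 37
  Job 1: M1 done at 22, M2 done at 38
Makespan = 38

38


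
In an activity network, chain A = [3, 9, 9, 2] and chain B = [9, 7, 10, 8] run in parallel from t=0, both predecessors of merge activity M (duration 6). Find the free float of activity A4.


ES(A4) = sum of predecessors on chain A = 21
EF(A4) = ES + duration = 21 + 2 = 23
Successor of A4 is M. ES(M) = max(sum(A), sum(B)) = max(23, 34) = 34
Free float = ES(successor) - EF(current) = 34 - 23 = 11

11


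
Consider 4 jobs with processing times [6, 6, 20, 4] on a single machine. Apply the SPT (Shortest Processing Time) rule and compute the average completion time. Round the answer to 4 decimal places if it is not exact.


Sort jobs by processing time (SPT order): [4, 6, 6, 20]
Compute completion times sequentially:
  Job 1: processing = 4, completes at 4
  Job 2: processing = 6, completes at 10
  Job 3: processing = 6, completes at 16
  Job 4: processing = 20, completes at 36
Sum of completion times = 66
Average completion time = 66/4 = 16.5

16.5


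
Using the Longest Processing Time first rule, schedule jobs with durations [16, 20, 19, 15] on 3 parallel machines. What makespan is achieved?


Sort jobs in decreasing order (LPT): [20, 19, 16, 15]
Assign each job to the least loaded machine:
  Machine 1: jobs [20], load = 20
  Machine 2: jobs [19], load = 19
  Machine 3: jobs [16, 15], load = 31
Makespan = max load = 31

31


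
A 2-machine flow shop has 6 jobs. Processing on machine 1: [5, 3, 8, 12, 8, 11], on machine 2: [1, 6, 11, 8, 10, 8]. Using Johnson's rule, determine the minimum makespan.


Apply Johnson's rule:
  Group 1 (a <= b): [(2, 3, 6), (3, 8, 11), (5, 8, 10)]
  Group 2 (a > b): [(4, 12, 8), (6, 11, 8), (1, 5, 1)]
Optimal job order: [2, 3, 5, 4, 6, 1]
Schedule:
  Job 2: M1 done at 3, M2 done at 9
  Job 3: M1 done at 11, M2 done at 22
  Job 5: M1 done at 19, M2 done at 32
  Job 4: M1 done at 31, M2 done at 40
  Job 6: M1 done at 42, M2 done at 50
  Job 1: M1 done at 47, M2 done at 51
Makespan = 51

51


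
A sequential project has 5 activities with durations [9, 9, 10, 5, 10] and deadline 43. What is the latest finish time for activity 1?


LF(activity 1) = deadline - sum of successor durations
Successors: activities 2 through 5 with durations [9, 10, 5, 10]
Sum of successor durations = 34
LF = 43 - 34 = 9

9


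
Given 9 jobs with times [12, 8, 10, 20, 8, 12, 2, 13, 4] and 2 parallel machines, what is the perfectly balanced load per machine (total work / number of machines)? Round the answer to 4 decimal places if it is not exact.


Total processing time = 12 + 8 + 10 + 20 + 8 + 12 + 2 + 13 + 4 = 89
Number of machines = 2
Ideal balanced load = 89 / 2 = 44.5

44.5


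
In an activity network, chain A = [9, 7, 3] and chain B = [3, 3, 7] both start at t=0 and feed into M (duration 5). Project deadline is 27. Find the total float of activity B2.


Forward pass: ES(B2) = sum of predecessors on chain B = 3
EF = ES + duration = 3 + 3 = 6
Backward pass: LF(M) = deadline = 27; LS(M) = 27 - 5 = 22
LF(B2) = LS(M) - sum(successors on chain B) = 22 - 7 = 15
LS = LF - duration = 15 - 3 = 12
Total float = LS - ES = 12 - 3 = 9

9


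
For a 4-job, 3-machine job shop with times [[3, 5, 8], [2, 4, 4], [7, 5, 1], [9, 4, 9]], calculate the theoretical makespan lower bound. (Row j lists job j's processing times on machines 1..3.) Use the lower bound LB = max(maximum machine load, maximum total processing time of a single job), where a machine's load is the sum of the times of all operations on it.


Machine loads:
  Machine 1: 3 + 2 + 7 + 9 = 21
  Machine 2: 5 + 4 + 5 + 4 = 18
  Machine 3: 8 + 4 + 1 + 9 = 22
Max machine load = 22
Job totals:
  Job 1: 16
  Job 2: 10
  Job 3: 13
  Job 4: 22
Max job total = 22
Lower bound = max(22, 22) = 22

22


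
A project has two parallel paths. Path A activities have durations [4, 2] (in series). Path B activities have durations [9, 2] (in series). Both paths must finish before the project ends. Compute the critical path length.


Path A total = 4 + 2 = 6
Path B total = 9 + 2 = 11
Critical path = longest path = max(6, 11) = 11

11


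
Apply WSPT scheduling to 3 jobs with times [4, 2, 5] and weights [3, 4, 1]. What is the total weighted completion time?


Compute p/w ratios and sort ascending (WSPT): [(2, 4), (4, 3), (5, 1)]
Compute weighted completion times:
  Job (p=2,w=4): C=2, w*C=4*2=8
  Job (p=4,w=3): C=6, w*C=3*6=18
  Job (p=5,w=1): C=11, w*C=1*11=11
Total weighted completion time = 37

37


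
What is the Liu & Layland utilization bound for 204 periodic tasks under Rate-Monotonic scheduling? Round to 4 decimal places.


Compute 2^(1/204) = 1.0034035593
Subtract 1: 1.0034035593 - 1 = 0.0034035593
Multiply by n: 204 * 0.0034035593 = 0.6943260972
Round to 4 dp: 0.6943

0.6943


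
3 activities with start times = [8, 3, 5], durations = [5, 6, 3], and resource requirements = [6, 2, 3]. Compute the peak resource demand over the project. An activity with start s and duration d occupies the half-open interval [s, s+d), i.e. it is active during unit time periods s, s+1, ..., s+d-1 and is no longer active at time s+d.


Each activity i is active on [start_i, start_i + duration_i).
Compute total resource usage per time slot:
  t=0: active resources = [], total = 0
  t=1: active resources = [], total = 0
  t=2: active resources = [], total = 0
  t=3: active resources = [2], total = 2
  t=4: active resources = [2], total = 2
  t=5: active resources = [2, 3], total = 5
  t=6: active resources = [2, 3], total = 5
  t=7: active resources = [2, 3], total = 5
  t=8: active resources = [6, 2], total = 8
  t=9: active resources = [6], total = 6
  t=10: active resources = [6], total = 6
  t=11: active resources = [6], total = 6
  t=12: active resources = [6], total = 6
Peak resource demand = 8

8


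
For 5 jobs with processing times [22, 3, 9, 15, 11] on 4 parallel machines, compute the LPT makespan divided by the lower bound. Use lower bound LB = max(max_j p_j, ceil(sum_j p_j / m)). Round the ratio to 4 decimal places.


LPT order: [22, 15, 11, 9, 3]
Machine loads after assignment: [22, 15, 11, 12]
LPT makespan = 22
Lower bound = max(max_job, ceil(total/4)) = max(22, 15) = 22
Ratio = 22 / 22 = 1.0

1.0


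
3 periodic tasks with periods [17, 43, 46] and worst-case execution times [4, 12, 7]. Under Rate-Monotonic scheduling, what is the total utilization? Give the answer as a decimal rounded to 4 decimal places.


Compute individual utilizations (exact fractions):
  Task 1: C/T = 4/17 (approx. 0.2353)
  Task 2: C/T = 12/43 (approx. 0.2791)
  Task 3: C/T = 7/46 (approx. 0.1522)
Total utilization U = 4/17 + 12/43 + 7/46 = 22413/33626
Rounded to 4 decimal places: U = 0.6665
RM (Liu & Layland) bound for 3 tasks = 0.779763; compare with U = 22413/33626 (approx. 0.666538)
U <= bound, so schedulable by RM sufficient condition.

0.6665


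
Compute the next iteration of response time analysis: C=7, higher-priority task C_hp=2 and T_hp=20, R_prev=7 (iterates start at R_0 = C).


R_next = C + ceil(R_prev / T_hp) * C_hp
ceil(7 / 20) = ceil(0.35) = 1
Interference = 1 * 2 = 2
R_next = 7 + 2 = 9

9


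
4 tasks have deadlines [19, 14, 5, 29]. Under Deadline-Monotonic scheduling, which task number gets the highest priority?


Sort tasks by relative deadline (ascending):
  Task 3: deadline = 5
  Task 2: deadline = 14
  Task 1: deadline = 19
  Task 4: deadline = 29
Priority order (highest first): [3, 2, 1, 4]
Highest priority task = 3

3


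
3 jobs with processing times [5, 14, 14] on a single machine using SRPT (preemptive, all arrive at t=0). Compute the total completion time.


Since all jobs arrive at t=0, SRPT equals SPT ordering.
SPT order: [5, 14, 14]
Completion times:
  Job 1: p=5, C=5
  Job 2: p=14, C=19
  Job 3: p=14, C=33
Total completion time = 5 + 19 + 33 = 57

57


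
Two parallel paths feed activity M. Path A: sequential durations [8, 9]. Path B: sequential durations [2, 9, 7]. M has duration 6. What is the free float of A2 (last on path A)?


ES(A2) = sum of predecessors on chain A = 8
EF(A2) = ES + duration = 8 + 9 = 17
Successor of A2 is M. ES(M) = max(sum(A), sum(B)) = max(17, 18) = 18
Free float = ES(successor) - EF(current) = 18 - 17 = 1

1


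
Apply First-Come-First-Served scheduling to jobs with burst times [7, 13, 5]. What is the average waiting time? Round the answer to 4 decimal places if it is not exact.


FCFS order (as given): [7, 13, 5]
Waiting times:
  Job 1: wait = 0
  Job 2: wait = 7
  Job 3: wait = 20
Sum of waiting times = 27
Average waiting time = 27/3 = 9.0

9.0


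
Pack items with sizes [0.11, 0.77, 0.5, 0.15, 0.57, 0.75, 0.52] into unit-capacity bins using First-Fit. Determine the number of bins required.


Place items sequentially using First-Fit:
  Item 0.11 -> new Bin 1
  Item 0.77 -> Bin 1 (now 0.88)
  Item 0.5 -> new Bin 2
  Item 0.15 -> Bin 2 (now 0.65)
  Item 0.57 -> new Bin 3
  Item 0.75 -> new Bin 4
  Item 0.52 -> new Bin 5
Total bins used = 5

5


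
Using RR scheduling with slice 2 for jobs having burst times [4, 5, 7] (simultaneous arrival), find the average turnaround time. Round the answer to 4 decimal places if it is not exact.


Time quantum = 2
Execution trace:
  J1 runs 2 units, time = 2
  J2 runs 2 units, time = 4
  J3 runs 2 units, time = 6
  J1 runs 2 units, time = 8
  J2 runs 2 units, time = 10
  J3 runs 2 units, time = 12
  J2 runs 1 units, time = 13
  J3 runs 2 units, time = 15
  J3 runs 1 units, time = 16
Finish times: [8, 13, 16]
Average turnaround = 37/3 = 12.3333

12.3333


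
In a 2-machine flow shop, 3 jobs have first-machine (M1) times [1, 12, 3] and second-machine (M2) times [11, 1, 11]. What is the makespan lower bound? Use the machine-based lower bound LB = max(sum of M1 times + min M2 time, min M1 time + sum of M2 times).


LB1 = sum(M1 times) + min(M2 times) = 16 + 1 = 17
LB2 = min(M1 times) + sum(M2 times) = 1 + 23 = 24
Lower bound = max(LB1, LB2) = max(17, 24) = 24

24
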